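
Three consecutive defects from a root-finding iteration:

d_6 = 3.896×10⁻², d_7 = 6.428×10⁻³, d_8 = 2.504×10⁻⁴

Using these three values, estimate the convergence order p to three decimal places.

1.801

p ≈ ln(d_8/d_7) / ln(d_7/d_6)
  = ln(2.504×10⁻⁴/6.428×10⁻³) / ln(6.428×10⁻³/3.896×10⁻²)
  = ln(0.0389546) / ln(0.16499)
  = -3.245358 / -1.801870 ≈ 1.801106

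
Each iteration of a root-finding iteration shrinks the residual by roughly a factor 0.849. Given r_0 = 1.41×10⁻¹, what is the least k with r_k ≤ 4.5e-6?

64

After k steps, r_k ≈ 1.41×10⁻¹·0.849^k.
Need 0.849^k ≤ 4.5e-6/1.41×10⁻¹ = 3.19149e-05.
k ≥ ln(3.19149e-05)/ln(0.849) = -10.3524/-0.16370 = 63.240.
Smallest integer k = 64.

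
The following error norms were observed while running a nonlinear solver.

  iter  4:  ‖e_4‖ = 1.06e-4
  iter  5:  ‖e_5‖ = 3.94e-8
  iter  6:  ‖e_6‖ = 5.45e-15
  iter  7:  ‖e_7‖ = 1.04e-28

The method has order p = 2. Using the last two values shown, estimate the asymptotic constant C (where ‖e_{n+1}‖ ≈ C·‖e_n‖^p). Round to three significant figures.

3.50

C ≈ ‖e_7‖ / ‖e_6‖^2
  = 1.04e-28 / (5.45e-15)^2
  = 1.04e-28 / 2.97025e-29 ≈ 3.5014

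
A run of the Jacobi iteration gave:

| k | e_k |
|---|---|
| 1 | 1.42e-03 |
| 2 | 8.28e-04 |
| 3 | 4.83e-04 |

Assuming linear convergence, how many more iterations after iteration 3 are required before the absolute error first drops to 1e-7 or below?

16

Rate ρ ≈ e_3/e_2 = 4.83e-04/8.28e-04 = 0.5833.
After j more steps, e_{3+j} ≈ 4.83e-04·ρ^j; need ρ^j ≤ 1e-7/4.83e-04 = 0.000207039.
j ≥ ln(0.000207039)/ln(0.5833) = -8.4826/-0.53905 = 15.736.
So 16 more iterations are needed.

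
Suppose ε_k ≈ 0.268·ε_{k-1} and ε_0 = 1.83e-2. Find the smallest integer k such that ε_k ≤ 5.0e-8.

After k steps, ε_k ≈ 1.83e-2·0.268^k.
Need 0.268^k ≤ 5.0e-8/1.83e-2 = 2.73224e-06.
k ≥ ln(2.73224e-06)/ln(0.268) = -12.8104/-1.31677 = 9.729.
Smallest integer k = 10.

10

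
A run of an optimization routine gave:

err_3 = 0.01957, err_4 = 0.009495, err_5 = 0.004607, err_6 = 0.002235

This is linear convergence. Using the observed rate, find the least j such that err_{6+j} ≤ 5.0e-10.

22

Rate ρ ≈ err_6/err_5 = 0.002235/0.004607 = 0.4851.
After j more steps, err_{6+j} ≈ 0.002235·ρ^j; need ρ^j ≤ 5.0e-10/0.002235 = 2.23714e-07.
j ≥ ln(2.23714e-07)/ln(0.4851) = -15.3129/-0.72340 = 21.168.
So 22 more iterations are needed.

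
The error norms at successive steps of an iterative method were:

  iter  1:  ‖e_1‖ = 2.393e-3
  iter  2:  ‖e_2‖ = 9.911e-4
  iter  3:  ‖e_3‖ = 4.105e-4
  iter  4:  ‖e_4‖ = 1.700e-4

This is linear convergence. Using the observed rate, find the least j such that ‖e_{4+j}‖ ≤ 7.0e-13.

22

Rate ρ ≈ ‖e_4‖/‖e_3‖ = 1.700e-4/4.105e-4 = 0.4141.
After j more steps, ‖e_{4+j}‖ ≈ 1.700e-4·ρ^j; need ρ^j ≤ 7.0e-13/1.700e-4 = 4.11765e-09.
j ≥ ln(4.11765e-09)/ln(0.4141) = -19.3080/-0.88165 = 21.900.
So 22 more iterations are needed.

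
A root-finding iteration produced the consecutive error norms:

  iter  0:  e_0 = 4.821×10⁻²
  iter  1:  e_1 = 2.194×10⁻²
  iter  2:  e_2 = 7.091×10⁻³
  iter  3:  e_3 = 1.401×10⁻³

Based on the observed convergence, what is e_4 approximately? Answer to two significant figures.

1.4e-4

First estimate the order: p ≈ ln(e_3/e_2) / ln(e_2/e_1) = ln(1.401×10⁻³/7.091×10⁻³)/ln(7.091×10⁻³/2.194×10⁻²) = ln(0.197574)/ln(0.3232) ≈ 1.4357.
Then e_4 ≈ e_3·(e_3/e_2)^p = 1.401×10⁻³·(0.197574)^1.4357 = 1.401×10⁻³·0.0974719 ≈ 0.0001366.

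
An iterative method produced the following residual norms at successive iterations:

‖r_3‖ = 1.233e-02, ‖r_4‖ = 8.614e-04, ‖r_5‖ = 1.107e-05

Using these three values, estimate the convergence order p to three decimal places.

p ≈ ln(‖r_5‖/‖r_4‖) / ln(‖r_4‖/‖r_3‖)
  = ln(1.107e-05/8.614e-04) / ln(8.614e-04/1.233e-02)
  = ln(0.0128512) / ln(0.0698621)
  = -4.354318 / -2.661232 ≈ 1.636204

1.636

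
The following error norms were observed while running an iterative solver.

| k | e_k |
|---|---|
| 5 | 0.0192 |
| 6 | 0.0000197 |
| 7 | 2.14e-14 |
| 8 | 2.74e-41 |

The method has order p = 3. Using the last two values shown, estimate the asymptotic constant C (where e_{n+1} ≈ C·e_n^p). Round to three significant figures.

C ≈ e_8 / e_7^3
  = 2.74e-41 / (2.14e-14)^3
  = 2.74e-41 / 9.80034e-42 ≈ 2.7958

2.80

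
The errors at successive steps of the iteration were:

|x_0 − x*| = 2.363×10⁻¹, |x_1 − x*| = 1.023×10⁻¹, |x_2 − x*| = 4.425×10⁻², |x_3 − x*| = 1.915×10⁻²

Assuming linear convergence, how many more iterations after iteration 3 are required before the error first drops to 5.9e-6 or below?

10

Rate ρ ≈ |x_3 − x*|/|x_2 − x*| = 1.915×10⁻²/4.425×10⁻² = 0.4328.
After j more steps, |x_{3+j} − x*| ≈ 1.915×10⁻²·ρ^j; need ρ^j ≤ 5.9e-6/1.915×10⁻² = 0.000308094.
j ≥ ln(0.000308094)/ln(0.4328) = -8.0851/-0.83748 = 9.654.
So 10 more iterations are needed.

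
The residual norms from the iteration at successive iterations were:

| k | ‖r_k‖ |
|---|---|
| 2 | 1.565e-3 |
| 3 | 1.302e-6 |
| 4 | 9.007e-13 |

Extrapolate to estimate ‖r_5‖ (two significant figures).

4.3e-25

First estimate the order: p ≈ ln(‖r_4‖/‖r_3‖) / ln(‖r_3‖/‖r_2‖) = ln(9.007e-13/1.302e-6)/ln(1.302e-6/1.565e-3) = ln(6.91782e-07)/ln(0.000831949) ≈ 2.0001.
Then ‖r_5‖ ≈ ‖r_4‖·(‖r_4‖/‖r_3‖)^p = 9.007e-13·(6.91782e-07)^2.0001 = 9.007e-13·4.77884e-13 ≈ 4.304e-25.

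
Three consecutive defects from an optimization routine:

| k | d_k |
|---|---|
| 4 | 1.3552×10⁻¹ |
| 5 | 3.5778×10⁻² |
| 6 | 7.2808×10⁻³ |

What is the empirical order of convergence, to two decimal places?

p ≈ ln(d_6/d_5) / ln(d_5/d_4)
  = ln(7.2808×10⁻³/3.5778×10⁻²) / ln(3.5778×10⁻²/1.3552×10⁻¹)
  = ln(0.203499) / ln(0.264005)
  = -1.59209 / -1.33179 ≈ 1.19545

1.20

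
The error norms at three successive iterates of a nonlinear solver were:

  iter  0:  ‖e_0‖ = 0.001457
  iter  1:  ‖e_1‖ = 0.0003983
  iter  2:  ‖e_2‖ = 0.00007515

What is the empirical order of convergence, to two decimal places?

p ≈ ln(‖e_2‖/‖e_1‖) / ln(‖e_1‖/‖e_0‖)
  = ln(0.00007515/0.0003983) / ln(0.0003983/0.001457)
  = ln(0.188677) / ln(0.27337)
  = -1.66772 / -1.29693 ≈ 1.28590

1.29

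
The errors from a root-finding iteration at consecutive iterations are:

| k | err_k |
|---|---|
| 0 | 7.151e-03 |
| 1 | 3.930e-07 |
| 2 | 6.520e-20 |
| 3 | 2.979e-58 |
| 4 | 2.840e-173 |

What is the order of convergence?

3

Consecutive ratios: err_4/err_3 = 2.840e-173/2.979e-58 = 9.5334e-116, err_3/err_2 = 2.979e-58/6.520e-20 = 4.56902e-39.
p ≈ ln(9.5334e-116)/ln(4.56902e-39) = -264.8451/-88.2815 ≈ 3.00.
So the convergence is cubic (order 3).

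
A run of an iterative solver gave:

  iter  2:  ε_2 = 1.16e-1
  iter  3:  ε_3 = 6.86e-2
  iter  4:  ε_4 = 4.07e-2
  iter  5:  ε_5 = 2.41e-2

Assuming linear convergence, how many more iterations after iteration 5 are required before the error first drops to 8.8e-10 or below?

Rate ρ ≈ ε_5/ε_4 = 2.41e-2/4.07e-2 = 0.5921.
After j more steps, ε_{5+j} ≈ 2.41e-2·ρ^j; need ρ^j ≤ 8.8e-10/2.41e-2 = 3.65145e-08.
j ≥ ln(3.65145e-08)/ln(0.5921) = -17.1256/-0.52408 = 32.677.
So 33 more iterations are needed.

33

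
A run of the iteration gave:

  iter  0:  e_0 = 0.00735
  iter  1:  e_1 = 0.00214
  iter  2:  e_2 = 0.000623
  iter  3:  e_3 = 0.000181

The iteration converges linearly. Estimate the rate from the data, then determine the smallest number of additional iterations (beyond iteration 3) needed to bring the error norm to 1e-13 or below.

Rate ρ ≈ e_3/e_2 = 0.000181/0.000623 = 0.2905.
After j more steps, e_{3+j} ≈ 0.000181·ρ^j; need ρ^j ≤ 1e-13/0.000181 = 5.52486e-10.
j ≥ ln(5.52486e-10)/ln(0.2905) = -21.3166/-1.23615 = 17.244.
So 18 more iterations are needed.

18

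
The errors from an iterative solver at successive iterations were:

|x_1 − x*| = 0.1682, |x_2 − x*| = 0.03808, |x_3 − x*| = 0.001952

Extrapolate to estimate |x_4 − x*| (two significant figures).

5.1e-6

First estimate the order: p ≈ ln(|x_3 − x*|/|x_2 − x*|) / ln(|x_2 − x*|/|x_1 − x*|) = ln(0.001952/0.03808)/ln(0.03808/0.1682) = ln(0.0512605)/ln(0.226397) ≈ 1.9999.
Then |x_4 − x*| ≈ |x_3 − x*|·(|x_3 − x*|/|x_2 − x*|)^p = 0.001952·(0.0512605)^1.9999 = 0.001952·0.00262842 ≈ 5.131e-06.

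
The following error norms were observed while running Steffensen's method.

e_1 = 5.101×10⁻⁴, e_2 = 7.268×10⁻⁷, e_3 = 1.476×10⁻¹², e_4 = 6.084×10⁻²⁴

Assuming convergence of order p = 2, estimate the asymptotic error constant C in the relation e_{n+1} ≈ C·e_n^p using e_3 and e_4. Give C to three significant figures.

C ≈ e_4 / e_3^2
  = 6.084×10⁻²⁴ / (1.476×10⁻¹²)^2
  = 6.084×10⁻²⁴ / 2.17858e-24 ≈ 2.7926

2.79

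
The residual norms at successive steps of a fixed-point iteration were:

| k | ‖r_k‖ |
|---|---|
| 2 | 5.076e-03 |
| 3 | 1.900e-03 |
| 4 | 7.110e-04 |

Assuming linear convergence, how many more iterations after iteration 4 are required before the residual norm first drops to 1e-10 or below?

Rate ρ ≈ ‖r_4‖/‖r_3‖ = 7.110e-04/1.900e-03 = 0.3742.
After j more steps, ‖r_{4+j}‖ ≈ 7.110e-04·ρ^j; need ρ^j ≤ 1e-10/7.110e-04 = 1.40647e-07.
j ≥ ln(1.40647e-07)/ln(0.3742) = -15.7770/-0.98296 = 16.051.
So 17 more iterations are needed.

17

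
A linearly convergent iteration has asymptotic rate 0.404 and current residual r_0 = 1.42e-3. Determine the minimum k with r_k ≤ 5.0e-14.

27

After k steps, r_k ≈ 1.42e-3·0.404^k.
Need 0.404^k ≤ 5.0e-14/1.42e-3 = 3.52113e-11.
k ≥ ln(3.52113e-11)/ln(0.404) = -24.0697/-0.90634 = 26.557.
Smallest integer k = 27.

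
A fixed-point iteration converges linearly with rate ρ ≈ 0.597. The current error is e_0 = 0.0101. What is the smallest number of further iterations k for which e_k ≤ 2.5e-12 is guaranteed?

43

After k steps, e_k ≈ 0.0101·0.597^k.
Need 0.597^k ≤ 2.5e-12/0.0101 = 2.47525e-10.
k ≥ ln(2.47525e-10)/ln(0.597) = -22.1195/-0.51584 = 42.881.
Smallest integer k = 43.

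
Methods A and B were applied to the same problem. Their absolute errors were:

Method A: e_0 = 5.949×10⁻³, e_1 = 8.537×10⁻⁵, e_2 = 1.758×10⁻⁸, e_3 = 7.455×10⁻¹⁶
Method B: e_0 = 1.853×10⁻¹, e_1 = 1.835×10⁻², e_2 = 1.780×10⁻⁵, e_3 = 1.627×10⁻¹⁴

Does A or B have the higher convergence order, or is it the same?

Method A: p ≈ ln(7.455×10⁻¹⁶/1.758×10⁻⁸)/ln(1.758×10⁻⁸/8.537×10⁻⁵) ≈ 2.00.
Method B: p ≈ ln(1.627×10⁻¹⁴/1.780×10⁻⁵)/ln(1.780×10⁻⁵/1.835×10⁻²) ≈ 3.00.
Method B has the higher order (≈3.0 vs ≈2.0).

B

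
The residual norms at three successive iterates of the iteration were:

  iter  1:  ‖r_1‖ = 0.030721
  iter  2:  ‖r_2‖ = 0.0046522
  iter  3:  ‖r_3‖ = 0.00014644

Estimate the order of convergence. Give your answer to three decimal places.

1.832

p ≈ ln(‖r_3‖/‖r_2‖) / ln(‖r_2‖/‖r_1‖)
  = ln(0.00014644/0.0046522) / ln(0.0046522/0.030721)
  = ln(0.0314776) / ln(0.151434)
  = -3.458479 / -1.887605 ≈ 1.832205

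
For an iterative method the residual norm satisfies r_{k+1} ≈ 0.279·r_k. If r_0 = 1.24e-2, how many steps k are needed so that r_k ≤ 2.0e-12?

After k steps, r_k ≈ 1.24e-2·0.279^k.
Need 0.279^k ≤ 2.0e-12/1.24e-2 = 1.6129e-10.
k ≥ ln(1.6129e-10)/ln(0.279) = -22.5478/-1.27654 = 17.663.
Smallest integer k = 18.

18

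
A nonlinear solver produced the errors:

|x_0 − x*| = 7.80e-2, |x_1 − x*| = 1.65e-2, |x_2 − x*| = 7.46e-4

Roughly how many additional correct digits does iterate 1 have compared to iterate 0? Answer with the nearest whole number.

1

Digits gained ≈ log₁₀(|x_0 − x*|/|x_1 − x*|) = log₁₀(7.80e-2/1.65e-2) = log₁₀(4.72727) ≈ 0.675.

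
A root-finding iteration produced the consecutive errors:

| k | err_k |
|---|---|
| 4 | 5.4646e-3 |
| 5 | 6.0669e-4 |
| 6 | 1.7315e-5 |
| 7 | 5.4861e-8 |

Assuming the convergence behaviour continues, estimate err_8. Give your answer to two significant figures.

5.0e-12

First estimate the order: p ≈ ln(err_7/err_6) / ln(err_6/err_5) = ln(5.4861e-8/1.7315e-5)/ln(1.7315e-5/6.0669e-4) = ln(0.00316841)/ln(0.0285401) ≈ 1.6181.
Then err_8 ≈ err_7·(err_7/err_6)^p = 5.4861e-8·(0.00316841)^1.6181 = 5.4861e-8·9.03881e-05 ≈ 4.959e-12.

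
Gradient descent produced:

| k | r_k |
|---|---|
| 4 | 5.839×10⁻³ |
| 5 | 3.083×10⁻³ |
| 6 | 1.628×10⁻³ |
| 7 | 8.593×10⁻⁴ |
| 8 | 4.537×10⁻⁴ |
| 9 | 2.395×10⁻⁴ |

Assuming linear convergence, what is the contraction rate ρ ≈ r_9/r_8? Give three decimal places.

0.528

ρ ≈ r_9/r_8 = 2.395×10⁻⁴/4.537×10⁻⁴ = 0.52788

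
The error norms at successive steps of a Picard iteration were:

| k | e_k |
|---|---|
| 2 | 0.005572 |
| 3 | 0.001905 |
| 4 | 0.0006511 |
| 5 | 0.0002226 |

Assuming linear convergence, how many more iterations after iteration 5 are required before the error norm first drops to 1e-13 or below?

Rate ρ ≈ e_5/e_4 = 0.0002226/0.0006511 = 0.3419.
After j more steps, e_{5+j} ≈ 0.0002226·ρ^j; need ρ^j ≤ 1e-13/0.0002226 = 4.49236e-10.
j ≥ ln(4.49236e-10)/ln(0.3419) = -21.5235/-1.07324 = 20.055.
So 21 more iterations are needed.

21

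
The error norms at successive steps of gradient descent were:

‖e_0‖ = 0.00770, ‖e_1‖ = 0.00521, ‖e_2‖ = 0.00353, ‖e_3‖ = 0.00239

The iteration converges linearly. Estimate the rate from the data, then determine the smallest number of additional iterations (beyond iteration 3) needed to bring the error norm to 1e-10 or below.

Rate ρ ≈ ‖e_3‖/‖e_2‖ = 0.00239/0.00353 = 0.6771.
After j more steps, ‖e_{3+j}‖ ≈ 0.00239·ρ^j; need ρ^j ≤ 1e-10/0.00239 = 4.1841e-08.
j ≥ ln(4.1841e-08)/ln(0.6771) = -16.9894/-0.38994 = 43.569.
So 44 more iterations are needed.

44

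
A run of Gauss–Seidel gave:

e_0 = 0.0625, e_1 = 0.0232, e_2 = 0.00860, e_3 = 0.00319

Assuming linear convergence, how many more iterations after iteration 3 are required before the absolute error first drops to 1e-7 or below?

Rate ρ ≈ e_3/e_2 = 0.00319/0.00860 = 0.3709.
After j more steps, e_{3+j} ≈ 0.00319·ρ^j; need ρ^j ≤ 1e-7/0.00319 = 3.1348e-05.
j ≥ ln(3.1348e-05)/ln(0.3709) = -10.3704/-0.99182 = 10.456.
So 11 more iterations are needed.

11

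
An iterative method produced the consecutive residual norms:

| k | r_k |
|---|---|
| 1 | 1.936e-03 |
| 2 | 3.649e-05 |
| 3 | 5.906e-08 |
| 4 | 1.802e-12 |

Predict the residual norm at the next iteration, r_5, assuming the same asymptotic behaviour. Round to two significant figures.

First estimate the order: p ≈ ln(r_4/r_3) / ln(r_3/r_2) = ln(1.802e-12/5.906e-08)/ln(5.906e-08/3.649e-05) = ln(3.05113e-05)/ln(0.00161853) ≈ 1.6180.
Then r_5 ≈ r_4·(r_4/r_3)^p = 1.802e-12·(3.05113e-05)^1.6180 = 1.802e-12·4.94148e-08 ≈ 8.905e-20.

8.9e-20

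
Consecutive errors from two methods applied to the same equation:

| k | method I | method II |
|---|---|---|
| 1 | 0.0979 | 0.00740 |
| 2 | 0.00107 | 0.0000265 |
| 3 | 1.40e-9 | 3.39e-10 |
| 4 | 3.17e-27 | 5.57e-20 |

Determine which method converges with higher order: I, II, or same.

Method I: p ≈ ln(3.17e-27/1.40e-9)/ln(1.40e-9/0.00107) ≈ 3.00.
Method II: p ≈ ln(5.57e-20/3.39e-10)/ln(3.39e-10/0.0000265) ≈ 2.00.
Method I has the higher order (≈3.0 vs ≈2.0).

I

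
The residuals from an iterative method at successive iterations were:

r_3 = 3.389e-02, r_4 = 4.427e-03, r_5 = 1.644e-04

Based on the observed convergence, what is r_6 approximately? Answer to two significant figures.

8.0e-7

First estimate the order: p ≈ ln(r_5/r_4) / ln(r_4/r_3) = ln(1.644e-04/4.427e-03)/ln(4.427e-03/3.389e-02) = ln(0.0371358)/ln(0.130629) ≈ 1.6180.
Then r_6 ≈ r_5·(r_5/r_4)^p = 1.644e-04·(0.0371358)^1.6180 = 1.644e-04·0.00485204 ≈ 7.977e-07.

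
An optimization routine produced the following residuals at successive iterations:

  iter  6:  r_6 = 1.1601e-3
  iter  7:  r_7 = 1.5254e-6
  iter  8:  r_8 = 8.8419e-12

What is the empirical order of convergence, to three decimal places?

1.818

p ≈ ln(r_8/r_7) / ln(r_7/r_6)
  = ln(8.8419e-12/1.5254e-6) / ln(1.5254e-6/1.1601e-3)
  = ln(5.79645e-06) / ln(0.00131489)
  = -12.058265 / -6.634002 ≈ 1.817646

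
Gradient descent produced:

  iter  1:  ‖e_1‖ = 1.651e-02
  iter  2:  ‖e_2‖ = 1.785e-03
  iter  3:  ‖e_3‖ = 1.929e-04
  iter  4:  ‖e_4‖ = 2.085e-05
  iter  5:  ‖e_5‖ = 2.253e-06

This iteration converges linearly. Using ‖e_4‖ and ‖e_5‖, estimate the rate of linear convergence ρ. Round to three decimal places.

ρ ≈ ‖e_5‖/‖e_4‖ = 2.253e-06/2.085e-05 = 0.10806

0.108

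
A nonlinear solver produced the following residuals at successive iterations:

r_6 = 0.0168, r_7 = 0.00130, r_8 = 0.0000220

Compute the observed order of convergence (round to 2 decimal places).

1.59

p ≈ ln(r_8/r_7) / ln(r_7/r_6)
  = ln(0.0000220/0.00130) / ln(0.00130/0.0168)
  = ln(0.0169231) / ln(0.077381)
  = -4.07908 / -2.55901 ≈ 1.59401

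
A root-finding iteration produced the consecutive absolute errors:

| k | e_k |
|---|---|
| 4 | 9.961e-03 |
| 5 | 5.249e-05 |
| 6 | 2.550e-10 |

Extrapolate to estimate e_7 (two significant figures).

First estimate the order: p ≈ ln(e_6/e_5) / ln(e_5/e_4) = ln(2.550e-10/5.249e-05)/ln(5.249e-05/9.961e-03) = ln(4.85807e-06)/ln(0.00526955) ≈ 2.3323.
Then e_7 ≈ e_6·(e_6/e_5)^p = 2.550e-10·(4.85807e-06)^2.3323 = 2.550e-10·4.04799e-13 ≈ 1.032e-22.

1.0e-22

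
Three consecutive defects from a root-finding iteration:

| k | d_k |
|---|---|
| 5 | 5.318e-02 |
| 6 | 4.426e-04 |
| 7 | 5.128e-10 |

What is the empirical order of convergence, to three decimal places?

2.854

p ≈ ln(d_7/d_6) / ln(d_6/d_5)
  = ln(5.128e-10/4.426e-04) / ln(4.426e-04/5.318e-02)
  = ln(1.15861e-06) / ln(0.00832268)
  = -13.668290 / -4.788771 ≈ 2.854238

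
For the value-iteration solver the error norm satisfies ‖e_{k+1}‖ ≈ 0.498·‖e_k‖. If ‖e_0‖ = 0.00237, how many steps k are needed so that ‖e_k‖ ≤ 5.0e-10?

After k steps, ‖e_k‖ ≈ 0.00237·0.498^k.
Need 0.498^k ≤ 5.0e-10/0.00237 = 2.1097e-07.
k ≥ ln(2.1097e-07)/ln(0.498) = -15.3715/-0.69716 = 22.049.
Smallest integer k = 23.

23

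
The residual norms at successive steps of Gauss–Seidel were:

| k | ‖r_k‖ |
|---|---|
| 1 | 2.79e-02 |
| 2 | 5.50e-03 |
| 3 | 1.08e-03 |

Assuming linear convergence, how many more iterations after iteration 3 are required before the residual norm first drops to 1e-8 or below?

8

Rate ρ ≈ ‖r_3‖/‖r_2‖ = 1.08e-03/5.50e-03 = 0.1964.
After j more steps, ‖r_{3+j}‖ ≈ 1.08e-03·ρ^j; need ρ^j ≤ 1e-8/1.08e-03 = 9.25926e-06.
j ≥ ln(9.25926e-06)/ln(0.1964) = -11.5899/-1.62760 = 7.121.
So 8 more iterations are needed.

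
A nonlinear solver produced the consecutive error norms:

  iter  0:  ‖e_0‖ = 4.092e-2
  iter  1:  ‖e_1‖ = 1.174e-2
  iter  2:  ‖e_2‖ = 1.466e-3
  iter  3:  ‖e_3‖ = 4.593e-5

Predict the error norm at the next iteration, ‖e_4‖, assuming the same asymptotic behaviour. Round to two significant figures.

1.4e-7

First estimate the order: p ≈ ln(‖e_3‖/‖e_2‖) / ln(‖e_2‖/‖e_1‖) = ln(4.593e-5/1.466e-3)/ln(1.466e-3/1.174e-2) = ln(0.0313302)/ln(0.124872) ≈ 1.6646.
Then ‖e_4‖ ≈ ‖e_3‖·(‖e_3‖/‖e_2‖)^p = 4.593e-5·(0.0313302)^1.6646 = 4.593e-5·0.00313603 ≈ 1.44e-07.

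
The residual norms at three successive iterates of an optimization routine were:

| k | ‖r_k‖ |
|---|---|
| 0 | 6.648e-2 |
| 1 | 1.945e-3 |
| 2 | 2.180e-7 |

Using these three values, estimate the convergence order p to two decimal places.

2.58

p ≈ ln(‖r_2‖/‖r_1‖) / ln(‖r_1‖/‖r_0‖)
  = ln(2.180e-7/1.945e-3) / ln(1.945e-3/6.648e-2)
  = ln(0.000112082) / ln(0.0292569)
  = -9.09628 / -3.53164 ≈ 2.57565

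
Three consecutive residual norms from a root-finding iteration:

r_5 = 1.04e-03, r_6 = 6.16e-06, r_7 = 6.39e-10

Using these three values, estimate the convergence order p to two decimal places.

1.79

p ≈ ln(r_7/r_6) / ln(r_6/r_5)
  = ln(6.39e-10/6.16e-06) / ln(6.16e-06/1.04e-03)
  = ln(0.000103734) / ln(0.00592308)
  = -9.17368 / -5.12890 ≈ 1.78863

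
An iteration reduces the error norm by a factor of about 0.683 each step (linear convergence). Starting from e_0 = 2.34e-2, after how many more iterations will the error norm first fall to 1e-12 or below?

63

After k steps, e_k ≈ 2.34e-2·0.683^k.
Need 0.683^k ≤ 1e-12/2.34e-2 = 4.2735e-11.
k ≥ ln(4.2735e-11)/ln(0.683) = -23.8760/-0.38126 = 62.624.
Smallest integer k = 63.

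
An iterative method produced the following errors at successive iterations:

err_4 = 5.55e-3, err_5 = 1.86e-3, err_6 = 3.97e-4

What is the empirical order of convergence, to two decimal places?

p ≈ ln(err_6/err_5) / ln(err_5/err_4)
  = ln(3.97e-4/1.86e-3) / ln(1.86e-3/5.55e-3)
  = ln(0.213441) / ln(0.335135)
  = -1.54439 / -1.09322 ≈ 1.41270

1.41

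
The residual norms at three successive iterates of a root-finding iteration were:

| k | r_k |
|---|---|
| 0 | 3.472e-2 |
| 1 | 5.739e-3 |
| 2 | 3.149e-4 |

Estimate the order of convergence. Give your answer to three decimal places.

p ≈ ln(r_2/r_1) / ln(r_1/r_0)
  = ln(3.149e-4/5.739e-3) / ln(5.739e-3/3.472e-2)
  = ln(0.0548702) / ln(0.165294)
  = -2.902785 / -1.800030 ≈ 1.612631

1.613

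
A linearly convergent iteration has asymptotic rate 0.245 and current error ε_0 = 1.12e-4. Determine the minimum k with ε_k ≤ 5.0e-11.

11

After k steps, ε_k ≈ 1.12e-4·0.245^k.
Need 0.245^k ≤ 5.0e-11/1.12e-4 = 4.46429e-07.
k ≥ ln(4.46429e-07)/ln(0.245) = -14.6220/-1.40650 = 10.396.
Smallest integer k = 11.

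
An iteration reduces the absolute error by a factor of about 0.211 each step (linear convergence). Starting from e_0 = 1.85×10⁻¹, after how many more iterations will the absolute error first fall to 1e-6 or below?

8

After k steps, e_k ≈ 1.85×10⁻¹·0.211^k.
Need 0.211^k ≤ 1e-6/1.85×10⁻¹ = 5.40541e-06.
k ≥ ln(5.40541e-06)/ln(0.211) = -12.1281/-1.55590 = 7.795.
Smallest integer k = 8.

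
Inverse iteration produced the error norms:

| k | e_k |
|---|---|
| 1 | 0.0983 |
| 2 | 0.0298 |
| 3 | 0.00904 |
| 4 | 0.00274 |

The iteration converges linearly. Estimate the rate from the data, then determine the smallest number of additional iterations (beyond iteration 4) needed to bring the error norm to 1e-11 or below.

17

Rate ρ ≈ e_4/e_3 = 0.00274/0.00904 = 0.3031.
After j more steps, e_{4+j} ≈ 0.00274·ρ^j; need ρ^j ≤ 1e-11/0.00274 = 3.64964e-09.
j ≥ ln(3.64964e-09)/ln(0.3031) = -19.4286/-1.19369 = 16.276.
So 17 more iterations are needed.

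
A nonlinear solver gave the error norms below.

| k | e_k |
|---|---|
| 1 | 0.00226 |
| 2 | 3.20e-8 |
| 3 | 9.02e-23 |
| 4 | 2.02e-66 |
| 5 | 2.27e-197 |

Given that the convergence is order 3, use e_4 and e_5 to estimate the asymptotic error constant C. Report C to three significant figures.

2.75

C ≈ e_5 / e_4^3
  = 2.27e-197 / (2.02e-66)^3
  = 2.27e-197 / 8.24241e-198 ≈ 2.754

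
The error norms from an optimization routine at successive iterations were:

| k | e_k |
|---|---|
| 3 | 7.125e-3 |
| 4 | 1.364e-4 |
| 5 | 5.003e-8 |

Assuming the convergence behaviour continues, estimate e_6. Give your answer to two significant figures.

6.7e-15

First estimate the order: p ≈ ln(e_5/e_4) / ln(e_4/e_3) = ln(5.003e-8/1.364e-4)/ln(1.364e-4/7.125e-3) = ln(0.000366789)/ln(0.0191439) ≈ 1.9998.
Then e_6 ≈ e_5·(e_5/e_4)^p = 5.003e-8·(0.000366789)^1.9998 = 5.003e-8·1.34747e-07 ≈ 6.741e-15.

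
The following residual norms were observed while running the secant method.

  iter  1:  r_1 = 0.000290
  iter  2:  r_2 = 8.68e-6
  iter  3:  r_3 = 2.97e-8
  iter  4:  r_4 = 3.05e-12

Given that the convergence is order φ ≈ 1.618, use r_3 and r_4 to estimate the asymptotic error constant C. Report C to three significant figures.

4.61

C ≈ r_4 / r_3^1.618
  = 3.05e-12 / (2.97e-8)^1.618
  = 3.05e-12 / 6.62094e-13 ≈ 4.6066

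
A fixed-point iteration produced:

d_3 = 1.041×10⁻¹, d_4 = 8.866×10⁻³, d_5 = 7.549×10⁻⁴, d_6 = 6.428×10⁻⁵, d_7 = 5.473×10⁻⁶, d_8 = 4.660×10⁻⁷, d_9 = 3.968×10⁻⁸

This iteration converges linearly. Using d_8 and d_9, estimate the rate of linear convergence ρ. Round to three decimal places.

0.085

ρ ≈ d_9/d_8 = 3.968×10⁻⁸/4.660×10⁻⁷ = 0.08515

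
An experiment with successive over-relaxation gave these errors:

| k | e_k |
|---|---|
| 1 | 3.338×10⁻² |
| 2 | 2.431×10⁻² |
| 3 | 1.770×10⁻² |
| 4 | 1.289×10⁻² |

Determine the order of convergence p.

1

Consecutive ratios: e_4/e_3 = 1.289×10⁻²/1.770×10⁻² = 0.728249, e_3/e_2 = 1.770×10⁻²/2.431×10⁻² = 0.728095.
p ≈ ln(0.728249)/ln(0.728095) = -0.3171/-0.3173 ≈ 1.00.
So the convergence is linear (order 1).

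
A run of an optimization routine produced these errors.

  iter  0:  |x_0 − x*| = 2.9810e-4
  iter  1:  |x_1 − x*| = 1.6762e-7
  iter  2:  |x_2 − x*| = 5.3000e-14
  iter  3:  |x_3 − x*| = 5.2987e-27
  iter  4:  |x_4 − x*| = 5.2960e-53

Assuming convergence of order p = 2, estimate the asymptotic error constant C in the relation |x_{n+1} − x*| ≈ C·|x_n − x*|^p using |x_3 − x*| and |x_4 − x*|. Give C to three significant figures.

C ≈ |x_4 − x*| / |x_3 − x*|^2
  = 5.2960e-53 / (5.2987e-27)^2
  = 5.2960e-53 / 2.80762e-53 ≈ 1.8863

1.89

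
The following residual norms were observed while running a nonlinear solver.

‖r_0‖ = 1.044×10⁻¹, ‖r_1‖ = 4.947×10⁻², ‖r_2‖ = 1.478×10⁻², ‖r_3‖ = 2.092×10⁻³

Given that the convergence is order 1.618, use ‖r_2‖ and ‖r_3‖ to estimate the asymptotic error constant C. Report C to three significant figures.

C ≈ ‖r_3‖ / ‖r_2‖^1.618
  = 2.092×10⁻³ / (1.478×10⁻²)^1.618
  = 2.092×10⁻³ / 0.00109278 ≈ 1.9144

1.91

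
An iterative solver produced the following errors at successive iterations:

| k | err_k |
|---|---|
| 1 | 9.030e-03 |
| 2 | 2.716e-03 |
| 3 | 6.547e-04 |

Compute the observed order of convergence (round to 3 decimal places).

p ≈ ln(err_3/err_2) / ln(err_2/err_1)
  = ln(6.547e-04/2.716e-03) / ln(2.716e-03/9.030e-03)
  = ln(0.241053) / ln(0.300775)
  = -1.422738 / -1.201393 ≈ 1.184240

1.184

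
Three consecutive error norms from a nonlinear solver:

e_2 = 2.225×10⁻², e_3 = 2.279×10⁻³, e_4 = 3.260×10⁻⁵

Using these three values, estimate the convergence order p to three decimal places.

1.864

p ≈ ln(e_4/e_3) / ln(e_3/e_2)
  = ln(3.260×10⁻⁵/2.279×10⁻³) / ln(2.279×10⁻³/2.225×10⁻²)
  = ln(0.0143045) / ln(0.102427)
  = -4.247181 / -2.278605 ≈ 1.863939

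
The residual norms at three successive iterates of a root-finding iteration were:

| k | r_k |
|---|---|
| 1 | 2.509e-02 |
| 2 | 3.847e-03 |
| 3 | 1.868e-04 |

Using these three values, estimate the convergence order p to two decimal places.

p ≈ ln(r_3/r_2) / ln(r_2/r_1)
  = ln(1.868e-04/3.847e-03) / ln(3.847e-03/2.509e-02)
  = ln(0.0485573) / ln(0.153328)
  = -3.02501 / -1.87518 ≈ 1.61318

1.61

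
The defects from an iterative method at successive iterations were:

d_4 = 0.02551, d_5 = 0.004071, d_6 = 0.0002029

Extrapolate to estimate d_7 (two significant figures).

1.5e-6

First estimate the order: p ≈ ln(d_6/d_5) / ln(d_5/d_4) = ln(0.0002029/0.004071)/ln(0.004071/0.02551) = ln(0.0498403)/ln(0.159584) ≈ 1.6341.
Then d_7 ≈ d_6·(d_6/d_5)^p = 0.0002029·(0.0498403)^1.6341 = 0.0002029·0.00744246 ≈ 1.51e-06.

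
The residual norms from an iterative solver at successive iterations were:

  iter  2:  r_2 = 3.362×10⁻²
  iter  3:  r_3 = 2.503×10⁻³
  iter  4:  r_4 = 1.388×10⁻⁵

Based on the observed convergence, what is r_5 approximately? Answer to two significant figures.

First estimate the order: p ≈ ln(r_4/r_3) / ln(r_3/r_2) = ln(1.388×10⁻⁵/2.503×10⁻³)/ln(2.503×10⁻³/3.362×10⁻²) = ln(0.00554535)/ln(0.0744497) ≈ 1.9998.
Then r_5 ≈ r_4·(r_4/r_3)^p = 1.388×10⁻⁵·(0.00554535)^1.9998 = 1.388×10⁻⁵·3.07829e-05 ≈ 4.273e-10.

4.3e-10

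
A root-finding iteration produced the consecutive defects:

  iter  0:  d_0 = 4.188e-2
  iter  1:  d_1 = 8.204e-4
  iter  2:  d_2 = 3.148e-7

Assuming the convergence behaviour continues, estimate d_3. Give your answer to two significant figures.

First estimate the order: p ≈ ln(d_2/d_1) / ln(d_1/d_0) = ln(3.148e-7/8.204e-4)/ln(8.204e-4/4.188e-2) = ln(0.000383715)/ln(0.0195893) ≈ 2.0000.
Then d_3 ≈ d_2·(d_2/d_1)^p = 3.148e-7·(0.000383715)^2.0000 = 3.148e-7·1.47237e-07 ≈ 4.635e-14.

4.6e-14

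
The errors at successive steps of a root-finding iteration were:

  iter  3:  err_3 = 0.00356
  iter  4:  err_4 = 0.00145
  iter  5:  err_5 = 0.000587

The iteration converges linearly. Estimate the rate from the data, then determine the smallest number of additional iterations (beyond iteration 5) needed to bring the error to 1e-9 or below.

Rate ρ ≈ err_5/err_4 = 0.000587/0.00145 = 0.4048.
After j more steps, err_{5+j} ≈ 0.000587·ρ^j; need ρ^j ≤ 1e-9/0.000587 = 1.70358e-06.
j ≥ ln(1.70358e-06)/ln(0.4048) = -13.2828/-0.90436 = 14.688.
So 15 more iterations are needed.

15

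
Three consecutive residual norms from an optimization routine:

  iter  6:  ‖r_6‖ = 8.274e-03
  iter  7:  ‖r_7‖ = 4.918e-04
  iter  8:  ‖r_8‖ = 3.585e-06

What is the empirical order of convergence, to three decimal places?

p ≈ ln(‖r_8‖/‖r_7‖) / ln(‖r_7‖/‖r_6‖)
  = ln(3.585e-06/4.918e-04) / ln(4.918e-04/8.274e-03)
  = ln(0.00728955) / ln(0.0594392)
  = -4.921313 / -2.822801 ≈ 1.743415

1.743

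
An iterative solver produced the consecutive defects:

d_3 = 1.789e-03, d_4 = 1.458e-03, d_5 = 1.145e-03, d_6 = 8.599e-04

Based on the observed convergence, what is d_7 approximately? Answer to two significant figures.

First estimate the order: p ≈ ln(d_6/d_5) / ln(d_5/d_4) = ln(8.599e-04/1.145e-03)/ln(1.145e-03/1.458e-03) = ln(0.751004)/ln(0.785322) ≈ 1.1849.
Then d_7 ≈ d_6·(d_6/d_5)^p = 8.599e-04·(0.751004)^1.1849 = 8.599e-04·0.712276 ≈ 0.0006125.

6.1e-4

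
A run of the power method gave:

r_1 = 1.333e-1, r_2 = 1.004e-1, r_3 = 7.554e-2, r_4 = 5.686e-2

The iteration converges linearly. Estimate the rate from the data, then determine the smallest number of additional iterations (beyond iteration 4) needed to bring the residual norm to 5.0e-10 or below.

66

Rate ρ ≈ r_4/r_3 = 5.686e-2/7.554e-2 = 0.7527.
After j more steps, r_{4+j} ≈ 5.686e-2·ρ^j; need ρ^j ≤ 5.0e-10/5.686e-2 = 8.79353e-09.
j ≥ ln(8.79353e-09)/ln(0.7527) = -18.5492/-0.28409 = 65.293.
So 66 more iterations are needed.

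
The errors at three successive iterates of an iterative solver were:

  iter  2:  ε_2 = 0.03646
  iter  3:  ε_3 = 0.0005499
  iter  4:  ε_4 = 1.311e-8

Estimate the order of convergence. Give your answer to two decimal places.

p ≈ ln(ε_4/ε_3) / ln(ε_3/ε_2)
  = ln(1.311e-8/0.0005499) / ln(0.0005499/0.03646)
  = ln(2.38407e-05) / ln(0.0150823)
  = -10.64412 / -4.19423 ≈ 2.53780

2.54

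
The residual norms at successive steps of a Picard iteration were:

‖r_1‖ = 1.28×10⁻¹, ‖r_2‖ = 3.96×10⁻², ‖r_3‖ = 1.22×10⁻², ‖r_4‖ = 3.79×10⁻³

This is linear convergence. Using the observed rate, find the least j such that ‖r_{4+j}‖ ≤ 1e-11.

17

Rate ρ ≈ ‖r_4‖/‖r_3‖ = 3.79×10⁻³/1.22×10⁻² = 0.3107.
After j more steps, ‖r_{4+j}‖ ≈ 3.79×10⁻³·ρ^j; need ρ^j ≤ 1e-11/3.79×10⁻³ = 2.63852e-09.
j ≥ ln(2.63852e-09)/ln(0.3107) = -19.7530/-1.16893 = 16.898.
So 17 more iterations are needed.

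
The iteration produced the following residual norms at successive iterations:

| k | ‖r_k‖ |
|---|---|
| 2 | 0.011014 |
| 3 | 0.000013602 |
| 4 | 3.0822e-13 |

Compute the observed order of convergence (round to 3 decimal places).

p ≈ ln(‖r_4‖/‖r_3‖) / ln(‖r_3‖/‖r_2‖)
  = ln(3.0822e-13/0.000013602) / ln(0.000013602/0.011014)
  = ln(2.26599e-08) / ln(0.00123497)
  = -17.602669 / -6.696709 ≈ 2.628555

2.629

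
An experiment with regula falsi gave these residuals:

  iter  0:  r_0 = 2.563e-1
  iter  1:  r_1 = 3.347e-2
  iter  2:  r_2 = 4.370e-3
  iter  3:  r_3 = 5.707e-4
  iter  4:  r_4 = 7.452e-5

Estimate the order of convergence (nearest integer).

Consecutive ratios: r_4/r_3 = 7.452e-5/5.707e-4 = 0.130576, r_3/r_2 = 5.707e-4/4.370e-3 = 0.130595.
p ≈ ln(0.130576)/ln(0.130595) = -2.0358/-2.0357 ≈ 1.00.
So the convergence is linear (order 1).

1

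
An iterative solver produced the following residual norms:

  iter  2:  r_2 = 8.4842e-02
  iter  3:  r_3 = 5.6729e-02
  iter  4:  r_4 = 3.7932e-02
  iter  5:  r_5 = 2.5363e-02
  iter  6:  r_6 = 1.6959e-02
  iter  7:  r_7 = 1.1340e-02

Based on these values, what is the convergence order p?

1

Consecutive ratios: r_7/r_6 = 1.1340e-02/1.6959e-02 = 0.668672, r_6/r_5 = 1.6959e-02/2.5363e-02 = 0.668651.
p ≈ ln(0.668672)/ln(0.668651) = -0.4025/-0.4025 ≈ 1.00.
So the convergence is linear (order 1).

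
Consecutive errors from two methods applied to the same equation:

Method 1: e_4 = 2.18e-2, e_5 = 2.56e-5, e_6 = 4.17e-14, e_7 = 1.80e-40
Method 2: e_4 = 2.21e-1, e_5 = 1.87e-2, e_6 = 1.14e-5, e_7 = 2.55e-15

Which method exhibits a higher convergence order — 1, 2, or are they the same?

Method 1: p ≈ ln(1.80e-40/4.17e-14)/ln(4.17e-14/2.56e-5) ≈ 3.00.
Method 2: p ≈ ln(2.55e-15/1.14e-5)/ln(1.14e-5/1.87e-2) ≈ 3.00.
Both orders ≈ 3.0 — effectively the same.

same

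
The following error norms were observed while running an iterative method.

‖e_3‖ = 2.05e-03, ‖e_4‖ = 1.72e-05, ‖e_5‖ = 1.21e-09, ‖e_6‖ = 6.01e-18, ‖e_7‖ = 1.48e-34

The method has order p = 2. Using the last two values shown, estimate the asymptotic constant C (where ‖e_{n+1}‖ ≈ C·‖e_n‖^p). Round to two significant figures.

4.1

C ≈ ‖e_7‖ / ‖e_6‖^2
  = 1.48e-34 / (6.01e-18)^2
  = 1.48e-34 / 3.61201e-35 ≈ 4.0974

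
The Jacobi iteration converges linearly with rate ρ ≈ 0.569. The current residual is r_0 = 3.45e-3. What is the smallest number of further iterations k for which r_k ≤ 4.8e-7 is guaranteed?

16

After k steps, r_k ≈ 3.45e-3·0.569^k.
Need 0.569^k ≤ 4.8e-7/3.45e-3 = 0.00013913.
k ≥ ln(0.00013913)/ln(0.569) = -8.8801/-0.56387 = 15.748.
Smallest integer k = 16.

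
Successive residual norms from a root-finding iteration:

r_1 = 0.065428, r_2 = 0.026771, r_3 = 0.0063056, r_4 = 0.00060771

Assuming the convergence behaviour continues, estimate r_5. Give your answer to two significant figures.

First estimate the order: p ≈ ln(r_4/r_3) / ln(r_3/r_2) = ln(0.00060771/0.0063056)/ln(0.0063056/0.026771) = ln(0.0963762)/ln(0.235538) ≈ 1.6180.
Then r_5 ≈ r_4·(r_4/r_3)^p = 0.00060771·(0.0963762)^1.6180 = 0.00060771·0.0227019 ≈ 1.38e-05.

1.4e-5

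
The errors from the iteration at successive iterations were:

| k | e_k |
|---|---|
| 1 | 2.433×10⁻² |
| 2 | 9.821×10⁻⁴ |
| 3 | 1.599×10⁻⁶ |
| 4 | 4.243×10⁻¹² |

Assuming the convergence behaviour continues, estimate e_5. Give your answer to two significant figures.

3.0e-23

First estimate the order: p ≈ ln(e_4/e_3) / ln(e_3/e_2) = ln(4.243×10⁻¹²/1.599×10⁻⁶)/ln(1.599×10⁻⁶/9.821×10⁻⁴) = ln(2.65353e-06)/ln(0.00162814) ≈ 1.9998.
Then e_5 ≈ e_4·(e_4/e_3)^p = 4.243×10⁻¹²·(2.65353e-06)^1.9998 = 4.243×10⁻¹²·7.05933e-12 ≈ 2.995e-23.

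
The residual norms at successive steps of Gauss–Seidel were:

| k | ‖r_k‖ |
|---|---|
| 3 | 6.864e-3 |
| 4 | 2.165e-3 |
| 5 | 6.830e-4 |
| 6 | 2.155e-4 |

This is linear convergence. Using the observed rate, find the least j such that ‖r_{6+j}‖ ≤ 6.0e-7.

6

Rate ρ ≈ ‖r_6‖/‖r_5‖ = 2.155e-4/6.830e-4 = 0.3155.
After j more steps, ‖r_{6+j}‖ ≈ 2.155e-4·ρ^j; need ρ^j ≤ 6.0e-7/2.155e-4 = 0.00278422.
j ≥ ln(0.00278422)/ln(0.3155) = -5.8838/-1.15360 = 5.100.
So 6 more iterations are needed.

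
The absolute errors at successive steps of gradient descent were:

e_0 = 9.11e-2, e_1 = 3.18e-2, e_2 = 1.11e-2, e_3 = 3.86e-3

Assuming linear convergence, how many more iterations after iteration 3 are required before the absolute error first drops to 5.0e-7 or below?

9

Rate ρ ≈ e_3/e_2 = 3.86e-3/1.11e-2 = 0.3477.
After j more steps, e_{3+j} ≈ 3.86e-3·ρ^j; need ρ^j ≤ 5.0e-7/3.86e-3 = 0.000129534.
j ≥ ln(0.000129534)/ln(0.3477) = -8.9516/-1.05642 = 8.474.
So 9 more iterations are needed.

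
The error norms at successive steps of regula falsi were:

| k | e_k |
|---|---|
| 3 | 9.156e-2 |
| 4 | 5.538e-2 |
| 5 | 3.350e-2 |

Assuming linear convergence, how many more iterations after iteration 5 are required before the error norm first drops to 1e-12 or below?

Rate ρ ≈ e_5/e_4 = 3.350e-2/5.538e-2 = 0.6049.
After j more steps, e_{5+j} ≈ 3.350e-2·ρ^j; need ρ^j ≤ 1e-12/3.350e-2 = 2.98507e-11.
j ≥ ln(2.98507e-11)/ln(0.6049) = -24.2348/-0.50269 = 48.210.
So 49 more iterations are needed.

49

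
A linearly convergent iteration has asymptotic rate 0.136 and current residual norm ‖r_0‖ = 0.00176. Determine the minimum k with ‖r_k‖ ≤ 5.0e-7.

5

After k steps, ‖r_k‖ ≈ 0.00176·0.136^k.
Need 0.136^k ≤ 5.0e-7/0.00176 = 0.000284091.
k ≥ ln(0.000284091)/ln(0.136) = -8.1662/-1.99510 = 4.093.
Smallest integer k = 5.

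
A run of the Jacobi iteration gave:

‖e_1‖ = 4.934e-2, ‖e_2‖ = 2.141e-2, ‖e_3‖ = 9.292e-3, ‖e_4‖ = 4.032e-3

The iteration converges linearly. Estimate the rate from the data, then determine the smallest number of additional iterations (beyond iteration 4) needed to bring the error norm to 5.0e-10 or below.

20

Rate ρ ≈ ‖e_4‖/‖e_3‖ = 4.032e-3/9.292e-3 = 0.4339.
After j more steps, ‖e_{4+j}‖ ≈ 4.032e-3·ρ^j; need ρ^j ≤ 5.0e-10/4.032e-3 = 1.24008e-07.
j ≥ ln(1.24008e-07)/ln(0.4339) = -15.9029/-0.83494 = 19.047.
So 20 more iterations are needed.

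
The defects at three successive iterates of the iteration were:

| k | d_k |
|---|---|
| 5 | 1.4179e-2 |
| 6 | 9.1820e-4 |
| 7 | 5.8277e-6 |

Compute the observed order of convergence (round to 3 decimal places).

1.849

p ≈ ln(d_7/d_6) / ln(d_6/d_5)
  = ln(5.8277e-6/9.1820e-4) / ln(9.1820e-4/1.4179e-2)
  = ln(0.00634687) / ln(0.0647577)
  = -5.059794 / -2.737103 ≈ 1.848595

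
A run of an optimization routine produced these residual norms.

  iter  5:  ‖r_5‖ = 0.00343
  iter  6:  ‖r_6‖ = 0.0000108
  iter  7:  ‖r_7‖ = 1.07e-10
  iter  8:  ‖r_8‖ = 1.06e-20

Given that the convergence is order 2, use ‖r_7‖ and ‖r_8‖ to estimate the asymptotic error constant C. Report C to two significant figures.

C ≈ ‖r_8‖ / ‖r_7‖^2
  = 1.06e-20 / (1.07e-10)^2
  = 1.06e-20 / 1.1449e-20 ≈ 0.92585

0.93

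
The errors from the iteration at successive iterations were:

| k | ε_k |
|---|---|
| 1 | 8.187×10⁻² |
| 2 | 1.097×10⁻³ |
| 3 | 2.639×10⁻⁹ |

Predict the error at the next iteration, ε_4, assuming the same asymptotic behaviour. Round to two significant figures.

3.7e-26

First estimate the order: p ≈ ln(ε_3/ε_2) / ln(ε_2/ε_1) = ln(2.639×10⁻⁹/1.097×10⁻³)/ln(1.097×10⁻³/8.187×10⁻²) = ln(2.40565e-06)/ln(0.0133993) ≈ 3.0000.
Then ε_4 ≈ ε_3·(ε_3/ε_2)^p = 2.639×10⁻⁹·(2.40565e-06)^3.0000 = 2.639×10⁻⁹·1.39219e-17 ≈ 3.674e-26.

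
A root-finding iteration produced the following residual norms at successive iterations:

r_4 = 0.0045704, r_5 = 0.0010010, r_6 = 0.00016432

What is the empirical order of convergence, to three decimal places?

1.190

p ≈ ln(r_6/r_5) / ln(r_5/r_4)
  = ln(0.00016432/0.0010010) / ln(0.0010010/0.0045704)
  = ln(0.164156) / ln(0.219018)
  = -1.806938 / -1.518601 ≈ 1.189870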